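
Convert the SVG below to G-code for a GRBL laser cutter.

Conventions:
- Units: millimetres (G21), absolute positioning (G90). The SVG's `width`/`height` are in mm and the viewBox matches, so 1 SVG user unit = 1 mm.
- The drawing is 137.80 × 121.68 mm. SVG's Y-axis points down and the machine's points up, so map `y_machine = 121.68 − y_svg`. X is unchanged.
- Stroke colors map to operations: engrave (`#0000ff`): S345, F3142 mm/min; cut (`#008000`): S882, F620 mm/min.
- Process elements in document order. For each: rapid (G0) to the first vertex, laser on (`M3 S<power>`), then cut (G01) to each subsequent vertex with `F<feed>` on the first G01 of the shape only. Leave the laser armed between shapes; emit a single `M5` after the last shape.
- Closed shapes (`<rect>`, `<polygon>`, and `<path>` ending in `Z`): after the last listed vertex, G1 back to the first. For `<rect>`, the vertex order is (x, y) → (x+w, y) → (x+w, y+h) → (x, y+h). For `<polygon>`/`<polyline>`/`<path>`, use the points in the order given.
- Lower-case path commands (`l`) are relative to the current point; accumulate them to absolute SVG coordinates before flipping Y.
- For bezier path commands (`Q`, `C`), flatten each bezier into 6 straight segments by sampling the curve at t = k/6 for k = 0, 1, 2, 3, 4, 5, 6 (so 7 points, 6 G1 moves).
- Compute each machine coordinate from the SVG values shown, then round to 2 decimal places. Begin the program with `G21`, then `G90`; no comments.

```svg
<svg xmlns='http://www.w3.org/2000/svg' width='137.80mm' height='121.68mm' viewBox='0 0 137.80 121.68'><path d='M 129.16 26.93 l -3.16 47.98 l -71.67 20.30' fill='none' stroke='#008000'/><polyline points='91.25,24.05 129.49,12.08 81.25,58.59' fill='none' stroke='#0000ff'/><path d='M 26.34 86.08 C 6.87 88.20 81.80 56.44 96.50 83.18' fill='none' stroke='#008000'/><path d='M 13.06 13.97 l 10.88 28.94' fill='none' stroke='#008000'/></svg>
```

1 u = 1 mm; y_m = 121.68 − y.

[1] `<path>` open polyline, #008000→cut S882 F620: (129.16,94.75) → (126.00,46.77) → (54.33,26.47)

[2] `<polyline>` open polyline, #0000ff→engrave S345 F3142: (91.25,97.63) → (129.49,109.60) → (81.25,63.09)

[3] `<path>` cubic bezier, #008000→cut S882 F620: (26.34,35.60) → (23.76,36.94) → (32.61,41.35) → (48.61,46.28) → (67.45,49.16) → (84.85,47.42) → (96.50,38.50)

[4] `<path>` line segment, #008000→cut S882 F620: (13.06,107.71) → (23.94,78.77)

G21
G90
G0 X129.16 Y94.75
M3 S882
G01 X126.00 Y46.77 F620
G01 X54.33 Y26.47
G0 X91.25 Y97.63
M3 S345
G01 X129.49 Y109.60 F3142
G01 X81.25 Y63.09
G0 X26.34 Y35.60
M3 S882
G01 X23.76 Y36.94 F620
G01 X32.61 Y41.35
G01 X48.61 Y46.28
G01 X67.45 Y49.16
G01 X84.85 Y47.42
G01 X96.50 Y38.50
G0 X13.06 Y107.71
M3 S882
G01 X23.94 Y78.77 F620
M5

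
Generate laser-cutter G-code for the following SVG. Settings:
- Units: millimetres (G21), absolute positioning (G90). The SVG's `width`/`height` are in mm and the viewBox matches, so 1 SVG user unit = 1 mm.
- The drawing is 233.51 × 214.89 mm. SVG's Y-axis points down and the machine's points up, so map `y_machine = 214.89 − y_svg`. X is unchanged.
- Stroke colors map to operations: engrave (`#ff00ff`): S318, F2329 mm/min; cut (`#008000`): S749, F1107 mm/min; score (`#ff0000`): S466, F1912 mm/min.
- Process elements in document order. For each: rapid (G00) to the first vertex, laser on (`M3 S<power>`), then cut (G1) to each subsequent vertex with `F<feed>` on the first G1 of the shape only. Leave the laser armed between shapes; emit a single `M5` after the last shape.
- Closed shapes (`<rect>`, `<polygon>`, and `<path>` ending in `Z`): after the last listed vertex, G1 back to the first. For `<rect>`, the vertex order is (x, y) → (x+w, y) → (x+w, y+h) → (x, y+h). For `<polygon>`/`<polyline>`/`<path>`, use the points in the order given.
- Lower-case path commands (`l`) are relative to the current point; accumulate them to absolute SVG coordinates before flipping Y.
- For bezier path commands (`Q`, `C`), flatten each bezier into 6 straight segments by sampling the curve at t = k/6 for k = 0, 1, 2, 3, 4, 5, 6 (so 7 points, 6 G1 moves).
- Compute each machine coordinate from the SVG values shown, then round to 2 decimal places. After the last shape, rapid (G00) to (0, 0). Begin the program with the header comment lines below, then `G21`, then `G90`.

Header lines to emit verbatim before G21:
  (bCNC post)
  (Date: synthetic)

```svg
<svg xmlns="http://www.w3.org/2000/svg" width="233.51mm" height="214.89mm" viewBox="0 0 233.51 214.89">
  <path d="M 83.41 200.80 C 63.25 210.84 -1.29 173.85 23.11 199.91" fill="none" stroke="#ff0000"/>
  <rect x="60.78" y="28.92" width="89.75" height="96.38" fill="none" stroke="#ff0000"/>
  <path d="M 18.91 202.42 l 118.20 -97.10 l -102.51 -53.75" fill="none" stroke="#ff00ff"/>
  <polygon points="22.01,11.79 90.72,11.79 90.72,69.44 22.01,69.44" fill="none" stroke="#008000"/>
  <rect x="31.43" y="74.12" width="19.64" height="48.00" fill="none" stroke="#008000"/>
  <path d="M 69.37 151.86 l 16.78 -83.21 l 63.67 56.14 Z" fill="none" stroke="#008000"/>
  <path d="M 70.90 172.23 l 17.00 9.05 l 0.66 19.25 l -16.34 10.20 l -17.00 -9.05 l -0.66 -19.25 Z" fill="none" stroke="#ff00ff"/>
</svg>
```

(bCNC post)
(Date: synthetic)
G21
G90
G00 X83.41 Y14.09
M3 S466
G1 X70.25 Y12.48 F1912
G1 X53.39 Y15.65
G1 X36.55 Y20.54
G1 X23.42 Y24.10
G1 X17.70 Y23.27
G1 X23.11 Y14.98
G00 X60.78 Y185.97
M3 S466
G1 X150.53 Y185.97 F1912
G1 X150.53 Y89.59
G1 X60.78 Y89.59
G1 X60.78 Y185.97
G00 X18.91 Y12.47
M3 S318
G1 X137.11 Y109.57 F2329
G1 X34.60 Y163.32
G00 X22.01 Y203.10
M3 S749
G1 X90.72 Y203.10 F1107
G1 X90.72 Y145.45
G1 X22.01 Y145.45
G1 X22.01 Y203.10
G00 X31.43 Y140.77
M3 S749
G1 X51.07 Y140.77 F1107
G1 X51.07 Y92.77
G1 X31.43 Y92.77
G1 X31.43 Y140.77
G00 X69.37 Y63.03
M3 S749
G1 X86.15 Y146.24 F1107
G1 X149.82 Y90.10
G1 X69.37 Y63.03
G00 X70.90 Y42.66
M3 S318
G1 X87.90 Y33.61 F2329
G1 X88.56 Y14.36
G1 X72.22 Y4.16
G1 X55.22 Y13.21
G1 X54.56 Y32.46
G1 X70.90 Y42.66
M5
G00 X0.00 Y0.00

viewBox `0 0 233.51 214.89` with mm width/height → 1 unit = 1 mm. Flip: y_m = 214.89 − y_svg.

**Shape 1** — `<path>` cubic bezier, stroke `#ff0000` → score (S466, F1912). Control points (SVG): P0=(83.41,200.80), P1=(63.25,210.84), P2=(-1.29,173.85), P3=(23.11,199.91); sampled at t=k/6. Machine vertices: (83.41,14.09) → (70.25,12.48) → (53.39,15.65) → (36.55,20.54) → (23.42,24.10) → (17.70,23.27) → (23.11,14.98). Open path.

**Shape 2** — `<rect>` rectangle, stroke `#ff0000` → score (S466, F1912). Machine vertices: (60.78,185.97) → (150.53,185.97) → (150.53,89.59) → (60.78,89.59) → (60.78,185.97). Closed: final G1 returns to the first vertex.

**Shape 3** — `<path>` open polyline, stroke `#ff00ff` → engrave (S318, F2329). Machine vertices: (18.91,12.47) → (137.11,109.57) → (34.60,163.32). Open path.

**Shape 4** — `<polygon>` rectangle, stroke `#008000` → cut (S749, F1107). Machine vertices: (22.01,203.10) → (90.72,203.10) → (90.72,145.45) → (22.01,145.45) → (22.01,203.10). Closed: final G1 returns to the first vertex.

**Shape 5** — `<rect>` rectangle, stroke `#008000` → cut (S749, F1107). Machine vertices: (31.43,140.77) → (51.07,140.77) → (51.07,92.77) → (31.43,92.77) → (31.43,140.77). Closed: final G1 returns to the first vertex.

**Shape 6** — `<path>` regular polygon, stroke `#008000` → cut (S749, F1107). Machine vertices: (69.37,63.03) → (86.15,146.24) → (149.82,90.10) → (69.37,63.03). Closed: final G1 returns to the first vertex.

**Shape 7** — `<path>` regular polygon, stroke `#ff00ff` → engrave (S318, F2329). Machine vertices: (70.90,42.66) → (87.90,33.61) → (88.56,14.36) → (72.22,4.16) → (55.22,13.21) → (54.56,32.46) → (70.90,42.66). Closed: final G1 returns to the first vertex.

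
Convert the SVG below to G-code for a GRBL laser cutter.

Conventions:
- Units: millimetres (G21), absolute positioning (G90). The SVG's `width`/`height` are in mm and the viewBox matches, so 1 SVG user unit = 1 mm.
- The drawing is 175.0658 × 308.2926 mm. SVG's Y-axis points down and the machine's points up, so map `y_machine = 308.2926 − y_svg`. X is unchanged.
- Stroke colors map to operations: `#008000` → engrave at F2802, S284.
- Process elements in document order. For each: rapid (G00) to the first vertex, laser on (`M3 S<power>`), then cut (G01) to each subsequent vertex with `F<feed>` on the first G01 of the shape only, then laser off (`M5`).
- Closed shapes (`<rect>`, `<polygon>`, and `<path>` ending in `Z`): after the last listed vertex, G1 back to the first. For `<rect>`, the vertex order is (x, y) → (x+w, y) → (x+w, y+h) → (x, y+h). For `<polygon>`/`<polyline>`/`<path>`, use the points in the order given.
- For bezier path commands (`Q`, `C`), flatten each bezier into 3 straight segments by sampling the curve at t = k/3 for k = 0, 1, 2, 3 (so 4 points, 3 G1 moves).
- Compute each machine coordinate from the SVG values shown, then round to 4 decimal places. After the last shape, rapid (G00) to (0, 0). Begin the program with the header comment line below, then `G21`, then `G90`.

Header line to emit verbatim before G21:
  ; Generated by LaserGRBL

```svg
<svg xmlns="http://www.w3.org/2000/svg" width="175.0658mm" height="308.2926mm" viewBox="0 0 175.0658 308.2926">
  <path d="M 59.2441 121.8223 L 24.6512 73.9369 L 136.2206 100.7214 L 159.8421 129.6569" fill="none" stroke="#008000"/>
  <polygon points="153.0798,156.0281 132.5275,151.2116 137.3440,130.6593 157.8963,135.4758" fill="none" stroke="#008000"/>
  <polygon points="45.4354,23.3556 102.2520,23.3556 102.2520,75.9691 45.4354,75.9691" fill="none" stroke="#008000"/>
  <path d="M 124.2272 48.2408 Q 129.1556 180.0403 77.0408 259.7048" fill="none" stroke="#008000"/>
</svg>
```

1 u = 1 mm; y_m = 308.2926 − y.

[1] `<path>` open polyline, #008000→engrave S284 F2802: (59.2441,186.4703) → (24.6512,234.3557) → (136.2206,207.5712) → (159.8421,178.6357)

[2] `<polygon>` regular polygon, #008000→engrave S284 F2802: (153.0798,152.2645) → (132.5275,157.0810) → (137.3440,177.6333) → (157.8963,172.8168) → (153.0798,152.2645) (closed)

[3] `<polygon>` rectangle, #008000→engrave S284 F2802: (45.4354,284.9370) → (102.2520,284.9370) → (102.2520,232.3235) → (45.4354,232.3235) → (45.4354,284.9370) (closed)

[4] `<path>` quadratic bezier, #008000→engrave S284 F2802: (124.2272,260.0518) → (121.1747,177.9782) → (105.4459,107.4902) → (77.0408,48.5878)

; Generated by LaserGRBL
G21
G90
G00 X59.2441 Y186.4703
M3 S284
G01 X24.6512 Y234.3557 F2802
G01 X136.2206 Y207.5712
G01 X159.8421 Y178.6357
M5
G00 X153.0798 Y152.2645
M3 S284
G01 X132.5275 Y157.0810 F2802
G01 X137.3440 Y177.6333
G01 X157.8963 Y172.8168
G01 X153.0798 Y152.2645
M5
G00 X45.4354 Y284.9370
M3 S284
G01 X102.2520 Y284.9370 F2802
G01 X102.2520 Y232.3235
G01 X45.4354 Y232.3235
G01 X45.4354 Y284.9370
M5
G00 X124.2272 Y260.0518
M3 S284
G01 X121.1747 Y177.9782 F2802
G01 X105.4459 Y107.4902
G01 X77.0408 Y48.5878
M5
G00 X0.0000 Y0.0000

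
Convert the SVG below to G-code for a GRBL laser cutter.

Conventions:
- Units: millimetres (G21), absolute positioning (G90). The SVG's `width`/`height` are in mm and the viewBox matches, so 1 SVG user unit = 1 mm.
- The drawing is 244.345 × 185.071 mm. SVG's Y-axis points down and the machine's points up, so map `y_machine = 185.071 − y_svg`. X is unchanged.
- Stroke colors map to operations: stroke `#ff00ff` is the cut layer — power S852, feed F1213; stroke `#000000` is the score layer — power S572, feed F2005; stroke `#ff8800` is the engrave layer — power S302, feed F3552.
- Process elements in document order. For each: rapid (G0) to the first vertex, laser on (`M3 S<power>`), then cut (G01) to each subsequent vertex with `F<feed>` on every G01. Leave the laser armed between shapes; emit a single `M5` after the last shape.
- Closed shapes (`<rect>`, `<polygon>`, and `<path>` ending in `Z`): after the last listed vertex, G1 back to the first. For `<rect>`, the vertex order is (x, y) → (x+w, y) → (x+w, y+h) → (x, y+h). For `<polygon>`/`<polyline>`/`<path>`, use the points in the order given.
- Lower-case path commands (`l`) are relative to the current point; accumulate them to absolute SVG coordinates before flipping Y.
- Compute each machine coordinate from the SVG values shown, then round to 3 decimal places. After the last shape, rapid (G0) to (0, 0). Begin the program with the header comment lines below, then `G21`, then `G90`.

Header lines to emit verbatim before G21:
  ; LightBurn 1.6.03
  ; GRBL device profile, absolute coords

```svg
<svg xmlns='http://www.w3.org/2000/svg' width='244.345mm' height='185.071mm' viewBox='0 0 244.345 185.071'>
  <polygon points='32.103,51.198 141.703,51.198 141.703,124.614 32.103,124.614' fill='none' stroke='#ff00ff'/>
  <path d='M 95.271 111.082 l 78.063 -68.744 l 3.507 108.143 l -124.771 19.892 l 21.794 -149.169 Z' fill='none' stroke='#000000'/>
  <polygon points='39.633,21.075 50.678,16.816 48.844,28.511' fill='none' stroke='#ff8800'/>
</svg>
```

Since the viewBox matches the mm dimensions, user units are millimetres directly. The only transform is the Y-flip y_m = 185.071 − y_svg.

Shape 1 is a rectangle drawn with `<polygon>`. Its stroke #ff00ff means cut at S852, F1213. After flipping Y the toolpath is (32.103,133.873) → (141.703,133.873) → (141.703,60.457) → (32.103,60.457) → (32.103,133.873), returning to the start.

Shape 2 is a closed polygon drawn with `<path>`. Its stroke #000000 means score at S572, F2005. After flipping Y the toolpath is (95.271,73.989) → (173.334,142.733) → (176.841,34.590) → (52.070,14.698) → (73.864,163.867) → (95.271,73.989), returning to the start.

Shape 3 is a regular polygon drawn with `<polygon>`. Its stroke #ff8800 means engrave at S302, F3552. After flipping Y the toolpath is (39.633,163.996) → (50.678,168.255) → (48.844,156.560) → (39.633,163.996), returning to the start.

; LightBurn 1.6.03
; GRBL device profile, absolute coords
G21
G90
G0 X32.103 Y133.873
M3 S852
G01 X141.703 Y133.873 F1213
G01 X141.703 Y60.457 F1213
G01 X32.103 Y60.457 F1213
G01 X32.103 Y133.873 F1213
G0 X95.271 Y73.989
M3 S572
G01 X173.334 Y142.733 F2005
G01 X176.841 Y34.590 F2005
G01 X52.070 Y14.698 F2005
G01 X73.864 Y163.867 F2005
G01 X95.271 Y73.989 F2005
G0 X39.633 Y163.996
M3 S302
G01 X50.678 Y168.255 F3552
G01 X48.844 Y156.560 F3552
G01 X39.633 Y163.996 F3552
M5
G0 X0.000 Y0.000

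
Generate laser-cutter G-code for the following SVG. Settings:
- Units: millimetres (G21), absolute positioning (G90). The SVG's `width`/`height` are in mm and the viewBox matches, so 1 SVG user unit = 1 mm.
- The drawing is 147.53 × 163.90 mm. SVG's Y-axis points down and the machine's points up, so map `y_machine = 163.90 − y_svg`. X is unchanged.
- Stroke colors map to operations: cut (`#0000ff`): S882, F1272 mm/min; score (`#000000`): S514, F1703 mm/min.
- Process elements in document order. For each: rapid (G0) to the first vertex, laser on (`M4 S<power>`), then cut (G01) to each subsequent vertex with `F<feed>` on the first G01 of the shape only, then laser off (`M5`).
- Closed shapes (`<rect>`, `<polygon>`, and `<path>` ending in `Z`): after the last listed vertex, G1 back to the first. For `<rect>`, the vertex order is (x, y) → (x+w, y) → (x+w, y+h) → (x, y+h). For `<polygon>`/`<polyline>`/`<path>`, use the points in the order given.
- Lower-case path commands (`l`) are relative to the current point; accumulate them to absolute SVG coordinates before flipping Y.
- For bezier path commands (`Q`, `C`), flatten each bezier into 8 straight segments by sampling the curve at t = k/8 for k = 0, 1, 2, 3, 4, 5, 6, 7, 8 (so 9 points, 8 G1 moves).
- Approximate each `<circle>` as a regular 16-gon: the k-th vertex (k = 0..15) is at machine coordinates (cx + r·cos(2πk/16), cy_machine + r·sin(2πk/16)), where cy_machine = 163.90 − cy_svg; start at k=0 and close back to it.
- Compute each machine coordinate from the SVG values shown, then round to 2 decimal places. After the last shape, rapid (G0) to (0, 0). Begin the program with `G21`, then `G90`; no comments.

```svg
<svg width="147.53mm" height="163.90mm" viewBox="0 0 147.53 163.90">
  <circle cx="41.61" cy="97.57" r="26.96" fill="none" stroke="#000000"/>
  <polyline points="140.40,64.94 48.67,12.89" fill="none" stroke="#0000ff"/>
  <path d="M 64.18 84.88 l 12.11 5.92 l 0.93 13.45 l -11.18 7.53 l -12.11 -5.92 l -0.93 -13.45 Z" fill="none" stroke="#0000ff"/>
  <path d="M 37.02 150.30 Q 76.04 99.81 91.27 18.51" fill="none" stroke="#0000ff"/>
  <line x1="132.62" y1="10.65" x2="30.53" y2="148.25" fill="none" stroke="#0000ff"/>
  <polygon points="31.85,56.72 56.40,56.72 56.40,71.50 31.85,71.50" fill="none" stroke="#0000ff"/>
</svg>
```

viewBox `0 0 147.53 163.90` with mm width/height → 1 unit = 1 mm. Flip: y_m = 163.90 − y_svg.

**Shape 1** — `<circle>` circle, stroke `#000000` → score (S514, F1703). Machine vertices: (68.57,66.33) → (66.52,76.65) → (60.67,85.39) → (51.93,91.24) → (41.61,93.29) → (31.29,91.24) → (22.55,85.39) → (16.70,76.65) → (14.65,66.33) → (16.70,56.01) → (22.55,47.27) → (31.29,41.42) → (41.61,39.37) → (51.93,41.42) → (60.67,47.27) → (66.52,56.01) → (68.57,66.33). Closed: final G1 returns to the first vertex.

**Shape 2** — `<polyline>` line segment, stroke `#0000ff` → cut (S882, F1272). Machine vertices: (140.40,98.96) → (48.67,151.01). Open path.

**Shape 3** — `<path>` regular polygon, stroke `#0000ff` → cut (S882, F1272). Machine vertices: (64.18,79.02) → (76.29,73.10) → (77.22,59.65) → (66.04,52.12) → (53.93,58.04) → (53.00,71.49) → (64.18,79.02). Closed: final G1 returns to the first vertex.

**Shape 4** — `<path>` quadratic bezier, stroke `#0000ff` → cut (S882, F1272). Control points (SVG): P0=(37.02,150.30), P1=(76.04,99.81), P2=(91.27,18.51); sampled at t=k/8. Machine vertices: (37.02,13.60) → (46.40,26.70) → (55.04,40.77) → (62.94,55.80) → (70.09,71.79) → (76.50,88.75) → (82.17,106.67) → (87.09,125.55) → (91.27,145.39). Open path.

**Shape 5** — `<line>` line segment, stroke `#0000ff` → cut (S882, F1272). Machine vertices: (132.62,153.25) → (30.53,15.65). Open path.

**Shape 6** — `<polygon>` rectangle, stroke `#0000ff` → cut (S882, F1272). Machine vertices: (31.85,107.18) → (56.40,107.18) → (56.40,92.40) → (31.85,92.40) → (31.85,107.18). Closed: final G1 returns to the first vertex.

G21
G90
G0 X68.57 Y66.33
M4 S514
G01 X66.52 Y76.65 F1703
G01 X60.67 Y85.39
G01 X51.93 Y91.24
G01 X41.61 Y93.29
G01 X31.29 Y91.24
G01 X22.55 Y85.39
G01 X16.70 Y76.65
G01 X14.65 Y66.33
G01 X16.70 Y56.01
G01 X22.55 Y47.27
G01 X31.29 Y41.42
G01 X41.61 Y39.37
G01 X51.93 Y41.42
G01 X60.67 Y47.27
G01 X66.52 Y56.01
G01 X68.57 Y66.33
M5
G0 X140.40 Y98.96
M4 S882
G01 X48.67 Y151.01 F1272
M5
G0 X64.18 Y79.02
M4 S882
G01 X76.29 Y73.10 F1272
G01 X77.22 Y59.65
G01 X66.04 Y52.12
G01 X53.93 Y58.04
G01 X53.00 Y71.49
G01 X64.18 Y79.02
M5
G0 X37.02 Y13.60
M4 S882
G01 X46.40 Y26.70 F1272
G01 X55.04 Y40.77
G01 X62.94 Y55.80
G01 X70.09 Y71.79
G01 X76.50 Y88.75
G01 X82.17 Y106.67
G01 X87.09 Y125.55
G01 X91.27 Y145.39
M5
G0 X132.62 Y153.25
M4 S882
G01 X30.53 Y15.65 F1272
M5
G0 X31.85 Y107.18
M4 S882
G01 X56.40 Y107.18 F1272
G01 X56.40 Y92.40
G01 X31.85 Y92.40
G01 X31.85 Y107.18
M5
G0 X0.00 Y0.00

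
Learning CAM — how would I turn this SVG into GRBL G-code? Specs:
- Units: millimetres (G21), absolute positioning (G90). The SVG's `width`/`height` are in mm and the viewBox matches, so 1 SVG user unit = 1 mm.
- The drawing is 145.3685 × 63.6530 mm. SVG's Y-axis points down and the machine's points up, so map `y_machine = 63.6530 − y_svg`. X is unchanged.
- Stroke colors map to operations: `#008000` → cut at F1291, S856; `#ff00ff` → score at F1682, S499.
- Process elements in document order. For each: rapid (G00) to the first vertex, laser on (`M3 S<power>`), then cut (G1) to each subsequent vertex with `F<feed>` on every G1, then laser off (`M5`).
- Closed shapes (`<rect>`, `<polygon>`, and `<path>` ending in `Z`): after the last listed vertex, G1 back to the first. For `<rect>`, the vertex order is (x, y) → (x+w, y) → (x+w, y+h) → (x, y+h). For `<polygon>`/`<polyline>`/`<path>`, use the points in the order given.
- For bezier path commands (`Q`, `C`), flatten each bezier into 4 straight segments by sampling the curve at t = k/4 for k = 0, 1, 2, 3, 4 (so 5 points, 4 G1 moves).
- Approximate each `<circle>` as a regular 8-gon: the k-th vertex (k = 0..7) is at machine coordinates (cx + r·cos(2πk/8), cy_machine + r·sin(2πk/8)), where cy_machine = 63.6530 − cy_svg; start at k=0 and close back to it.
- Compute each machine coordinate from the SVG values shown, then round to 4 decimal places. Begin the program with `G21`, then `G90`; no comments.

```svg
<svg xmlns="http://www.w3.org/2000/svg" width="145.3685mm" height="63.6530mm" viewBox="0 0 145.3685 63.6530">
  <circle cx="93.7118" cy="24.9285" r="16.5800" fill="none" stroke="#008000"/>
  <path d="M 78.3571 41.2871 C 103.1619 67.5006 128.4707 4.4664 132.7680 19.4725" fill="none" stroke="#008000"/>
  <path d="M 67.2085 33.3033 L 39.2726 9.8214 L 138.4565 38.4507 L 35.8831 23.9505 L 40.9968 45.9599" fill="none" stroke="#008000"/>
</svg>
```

Since the viewBox matches the mm dimensions, user units are millimetres directly. The only transform is the Y-flip y_m = 63.6530 − y_svg.

Shape 1 is a circle drawn with `<circle>`. Its stroke #008000 means cut at S856, F1291. After flipping Y the toolpath is (110.2918,38.7245) → (105.4356,50.4483) → (93.7118,55.3045) → (81.9880,50.4483) → (77.1318,38.7245) → (81.9880,27.0007) → (93.7118,22.1445) → (105.4356,27.0007) → (110.2918,38.7245), returning to the start.

Shape 2 is a cubic bezier drawn with `<path>`. Its stroke #008000 means cut at S856, F1291. After flipping Y the toolpath is (78.3571,22.3659) → (96.7190,16.8258) → (113.2529,29.0704) → (125.9415,43.4164) → (132.7680,44.1805).

Shape 3 is a open polyline drawn with `<path>`. Its stroke #008000 means cut at S856, F1291. After flipping Y the toolpath is (67.2085,30.3497) → (39.2726,53.8316) → (138.4565,25.2023) → (35.8831,39.7025) → (40.9968,17.6931).

G21
G90
G00 X110.2918 Y38.7245
M3 S856
G1 X105.4356 Y50.4483 F1291
G1 X93.7118 Y55.3045 F1291
G1 X81.9880 Y50.4483 F1291
G1 X77.1318 Y38.7245 F1291
G1 X81.9880 Y27.0007 F1291
G1 X93.7118 Y22.1445 F1291
G1 X105.4356 Y27.0007 F1291
G1 X110.2918 Y38.7245 F1291
M5
G00 X78.3571 Y22.3659
M3 S856
G1 X96.7190 Y16.8258 F1291
G1 X113.2529 Y29.0704 F1291
G1 X125.9415 Y43.4164 F1291
G1 X132.7680 Y44.1805 F1291
M5
G00 X67.2085 Y30.3497
M3 S856
G1 X39.2726 Y53.8316 F1291
G1 X138.4565 Y25.2023 F1291
G1 X35.8831 Y39.7025 F1291
G1 X40.9968 Y17.6931 F1291
M5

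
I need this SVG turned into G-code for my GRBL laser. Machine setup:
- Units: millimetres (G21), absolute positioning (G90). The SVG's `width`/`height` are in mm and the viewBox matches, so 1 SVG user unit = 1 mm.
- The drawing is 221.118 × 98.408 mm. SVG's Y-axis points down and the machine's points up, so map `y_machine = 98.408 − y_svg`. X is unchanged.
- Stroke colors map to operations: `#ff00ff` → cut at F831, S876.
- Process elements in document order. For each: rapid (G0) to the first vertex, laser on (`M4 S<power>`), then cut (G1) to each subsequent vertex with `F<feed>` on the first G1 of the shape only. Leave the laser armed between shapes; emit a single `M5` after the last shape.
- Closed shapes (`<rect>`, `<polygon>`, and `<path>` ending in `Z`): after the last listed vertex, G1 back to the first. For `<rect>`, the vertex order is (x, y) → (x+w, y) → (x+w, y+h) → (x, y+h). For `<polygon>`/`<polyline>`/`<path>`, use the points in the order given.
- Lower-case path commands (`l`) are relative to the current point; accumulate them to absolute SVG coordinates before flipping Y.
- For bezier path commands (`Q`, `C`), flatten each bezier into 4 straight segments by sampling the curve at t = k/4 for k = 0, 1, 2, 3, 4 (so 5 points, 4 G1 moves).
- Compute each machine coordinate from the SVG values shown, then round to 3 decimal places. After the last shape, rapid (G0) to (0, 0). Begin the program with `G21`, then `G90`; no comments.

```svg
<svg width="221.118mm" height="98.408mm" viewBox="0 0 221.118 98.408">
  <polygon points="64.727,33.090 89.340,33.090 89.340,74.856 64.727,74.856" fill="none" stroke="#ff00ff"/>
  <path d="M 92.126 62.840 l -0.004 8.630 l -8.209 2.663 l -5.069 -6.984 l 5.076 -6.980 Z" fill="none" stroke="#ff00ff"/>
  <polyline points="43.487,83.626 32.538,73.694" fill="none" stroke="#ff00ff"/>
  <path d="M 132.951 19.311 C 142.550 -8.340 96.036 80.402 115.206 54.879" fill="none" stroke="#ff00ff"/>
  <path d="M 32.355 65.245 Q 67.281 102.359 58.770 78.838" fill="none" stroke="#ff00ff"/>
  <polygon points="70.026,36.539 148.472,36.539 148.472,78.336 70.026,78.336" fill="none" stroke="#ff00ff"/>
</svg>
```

viewBox `0 0 221.118 98.408` with mm width/height → 1 unit = 1 mm. Flip: y_m = 98.408 − y_svg.

**Shape 1** — `<polygon>` rectangle, stroke `#ff00ff` → cut (S876, F831). Machine vertices: (64.727,65.318) → (89.340,65.318) → (89.340,23.552) → (64.727,23.552) → (64.727,65.318). Closed: final G1 returns to the first vertex.

**Shape 2** — `<path>` regular polygon, stroke `#ff00ff` → cut (S876, F831). Machine vertices: (92.126,35.568) → (92.122,26.938) → (83.913,24.275) → (78.844,31.259) → (83.920,38.239) → (92.126,35.568). Closed: final G1 returns to the first vertex.

**Shape 3** — `<polyline>` line segment, stroke `#ff00ff` → cut (S876, F831). Machine vertices: (43.487,14.782) → (32.538,24.714). Open path.

**Shape 4** — `<path>` cubic bezier, stroke `#ff00ff` → cut (S876, F831). Control points (SVG): P0=(132.951,19.311), P1=(142.550,-8.340), P2=(96.036,80.402), P3=(115.206,54.879); sampled at t=k/4. Machine vertices: (132.951,79.097) → (131.532,81.616) → (120.489,62.111) → (111.241,42.207) → (115.206,43.529). Open path.

**Shape 5** — `<path>` quadratic bezier, stroke `#ff00ff` → cut (S876, F831). Control points (SVG): P0=(32.355,65.245), P1=(67.281,102.359), P2=(58.770,78.838); sampled at t=k/4. Machine vertices: (32.355,33.163) → (47.103,18.396) → (56.422,11.208) → (60.311,11.599) → (58.770,19.570). Open path.

**Shape 6** — `<polygon>` rectangle, stroke `#ff00ff` → cut (S876, F831). Machine vertices: (70.026,61.869) → (148.472,61.869) → (148.472,20.072) → (70.026,20.072) → (70.026,61.869). Closed: final G1 returns to the first vertex.

G21
G90
G0 X64.727 Y65.318
M4 S876
G1 X89.340 Y65.318 F831
G1 X89.340 Y23.552
G1 X64.727 Y23.552
G1 X64.727 Y65.318
G0 X92.126 Y35.568
M4 S876
G1 X92.122 Y26.938 F831
G1 X83.913 Y24.275
G1 X78.844 Y31.259
G1 X83.920 Y38.239
G1 X92.126 Y35.568
G0 X43.487 Y14.782
M4 S876
G1 X32.538 Y24.714 F831
G0 X132.951 Y79.097
M4 S876
G1 X131.532 Y81.616 F831
G1 X120.489 Y62.111
G1 X111.241 Y42.207
G1 X115.206 Y43.529
G0 X32.355 Y33.163
M4 S876
G1 X47.103 Y18.396 F831
G1 X56.422 Y11.208
G1 X60.311 Y11.599
G1 X58.770 Y19.570
G0 X70.026 Y61.869
M4 S876
G1 X148.472 Y61.869 F831
G1 X148.472 Y20.072
G1 X70.026 Y20.072
G1 X70.026 Y61.869
M5
G0 X0.000 Y0.000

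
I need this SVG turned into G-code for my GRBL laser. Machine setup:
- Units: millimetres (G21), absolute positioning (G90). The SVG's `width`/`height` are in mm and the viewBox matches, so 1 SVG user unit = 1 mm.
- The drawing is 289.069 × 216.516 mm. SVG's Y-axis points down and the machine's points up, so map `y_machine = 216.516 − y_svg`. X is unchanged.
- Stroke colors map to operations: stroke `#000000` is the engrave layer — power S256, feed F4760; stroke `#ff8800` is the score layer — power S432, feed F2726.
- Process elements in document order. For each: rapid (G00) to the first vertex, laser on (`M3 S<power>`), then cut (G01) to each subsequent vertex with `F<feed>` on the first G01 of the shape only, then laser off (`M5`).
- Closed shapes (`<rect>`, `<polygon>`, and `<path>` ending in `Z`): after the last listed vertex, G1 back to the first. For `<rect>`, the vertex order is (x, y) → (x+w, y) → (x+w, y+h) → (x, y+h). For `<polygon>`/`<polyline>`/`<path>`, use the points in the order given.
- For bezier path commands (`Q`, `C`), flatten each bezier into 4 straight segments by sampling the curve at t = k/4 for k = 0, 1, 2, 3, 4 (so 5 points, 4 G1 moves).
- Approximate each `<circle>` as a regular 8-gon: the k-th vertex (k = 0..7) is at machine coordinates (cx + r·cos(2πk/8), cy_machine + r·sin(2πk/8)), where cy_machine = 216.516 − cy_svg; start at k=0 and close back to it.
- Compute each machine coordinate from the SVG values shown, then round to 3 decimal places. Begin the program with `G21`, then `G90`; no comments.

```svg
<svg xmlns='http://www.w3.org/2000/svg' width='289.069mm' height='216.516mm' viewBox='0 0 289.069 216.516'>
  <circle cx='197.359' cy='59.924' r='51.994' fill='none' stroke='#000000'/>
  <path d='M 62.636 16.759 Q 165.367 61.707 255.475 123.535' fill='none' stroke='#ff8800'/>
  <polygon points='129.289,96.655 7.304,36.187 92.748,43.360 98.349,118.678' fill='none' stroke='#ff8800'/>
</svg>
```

G21
G90
G00 X249.353 Y156.592
M3 S256
G01 X234.124 Y193.357 F4760
G01 X197.359 Y208.586
G01 X160.594 Y193.357
G01 X145.365 Y156.592
G01 X160.594 Y119.827
G01 X197.359 Y104.598
G01 X234.124 Y119.827
G01 X249.353 Y156.592
M5
G00 X62.636 Y199.757
M3 S432
G01 X113.213 Y176.228 F2726
G01 X162.211 Y150.589
G01 X209.632 Y122.840
G01 X255.475 Y92.981
M5
G00 X129.289 Y119.861
M3 S432
G01 X7.304 Y180.329 F2726
G01 X92.748 Y173.156
G01 X98.349 Y97.838
G01 X129.289 Y119.861
M5

1 u = 1 mm; y_m = 216.516 − y.

[1] `<circle>` circle, #000000→engrave S256 F4760: (249.353,156.592) → (234.124,193.357) → (197.359,208.586) → (160.594,193.357) → (145.365,156.592) → (160.594,119.827) → (197.359,104.598) → (234.124,119.827) → (249.353,156.592) (closed)

[2] `<path>` quadratic bezier, #ff8800→score S432 F2726: (62.636,199.757) → (113.213,176.228) → (162.211,150.589) → (209.632,122.840) → (255.475,92.981)

[3] `<polygon>` closed polygon, #ff8800→score S432 F2726: (129.289,119.861) → (7.304,180.329) → (92.748,173.156) → (98.349,97.838) → (129.289,119.861) (closed)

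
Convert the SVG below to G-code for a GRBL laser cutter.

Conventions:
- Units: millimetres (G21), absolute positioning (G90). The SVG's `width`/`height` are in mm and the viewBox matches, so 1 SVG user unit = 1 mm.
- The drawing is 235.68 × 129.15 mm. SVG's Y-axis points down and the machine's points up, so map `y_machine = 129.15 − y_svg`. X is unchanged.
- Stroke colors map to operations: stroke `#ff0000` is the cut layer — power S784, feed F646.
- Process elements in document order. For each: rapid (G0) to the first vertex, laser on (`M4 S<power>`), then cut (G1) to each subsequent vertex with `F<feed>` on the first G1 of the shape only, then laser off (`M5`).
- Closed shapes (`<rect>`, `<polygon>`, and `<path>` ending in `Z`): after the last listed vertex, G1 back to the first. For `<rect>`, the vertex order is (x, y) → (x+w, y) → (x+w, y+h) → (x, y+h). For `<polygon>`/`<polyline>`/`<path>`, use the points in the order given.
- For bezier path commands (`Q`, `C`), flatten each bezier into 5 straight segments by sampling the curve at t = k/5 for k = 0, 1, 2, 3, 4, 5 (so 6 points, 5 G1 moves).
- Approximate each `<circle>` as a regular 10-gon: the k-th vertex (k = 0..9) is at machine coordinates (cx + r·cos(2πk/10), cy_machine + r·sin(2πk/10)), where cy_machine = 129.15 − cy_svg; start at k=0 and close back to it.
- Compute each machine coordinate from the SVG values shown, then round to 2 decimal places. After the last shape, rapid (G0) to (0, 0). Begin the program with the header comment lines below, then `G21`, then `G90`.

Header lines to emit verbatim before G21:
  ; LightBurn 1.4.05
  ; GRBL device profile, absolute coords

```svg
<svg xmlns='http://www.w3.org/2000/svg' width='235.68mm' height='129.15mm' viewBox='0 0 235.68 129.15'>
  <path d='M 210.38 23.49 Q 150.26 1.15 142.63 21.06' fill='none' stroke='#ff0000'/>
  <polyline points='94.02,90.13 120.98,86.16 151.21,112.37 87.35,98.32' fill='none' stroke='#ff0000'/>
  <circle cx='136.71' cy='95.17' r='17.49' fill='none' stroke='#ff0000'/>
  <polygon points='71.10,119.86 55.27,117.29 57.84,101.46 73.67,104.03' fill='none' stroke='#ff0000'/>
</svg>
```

viewBox `0 0 235.68 129.15` with mm width/height → 1 unit = 1 mm. Flip: y_m = 129.15 − y_svg.

**Shape 1** — `<path>` quadratic bezier, stroke `#ff0000` → cut (S784, F646). Control points (SVG): P0=(210.38,23.49), P1=(150.26,1.15), P2=(142.63,21.06); sampled at t=k/5. Machine vertices: (210.38,105.66) → (188.43,112.91) → (170.68,116.77) → (157.13,117.26) → (147.78,114.36) → (142.63,108.09). Open path.

**Shape 2** — `<polyline>` open polyline, stroke `#ff0000` → cut (S784, F646). Machine vertices: (94.02,39.02) → (120.98,42.99) → (151.21,16.78) → (87.35,30.83). Open path.

**Shape 3** — `<circle>` circle, stroke `#ff0000` → cut (S784, F646). Machine vertices: (154.20,33.98) → (150.86,44.26) → (142.11,50.61) → (131.31,50.61) → (122.56,44.26) → (119.22,33.98) → (122.56,23.70) → (131.31,17.35) → (142.11,17.35) → (150.86,23.70) → (154.20,33.98). Closed: final G1 returns to the first vertex.

**Shape 4** — `<polygon>` regular polygon, stroke `#ff0000` → cut (S784, F646). Machine vertices: (71.10,9.29) → (55.27,11.86) → (57.84,27.69) → (73.67,25.12) → (71.10,9.29). Closed: final G1 returns to the first vertex.

; LightBurn 1.4.05
; GRBL device profile, absolute coords
G21
G90
G0 X210.38 Y105.66
M4 S784
G1 X188.43 Y112.91 F646
G1 X170.68 Y116.77
G1 X157.13 Y117.26
G1 X147.78 Y114.36
G1 X142.63 Y108.09
M5
G0 X94.02 Y39.02
M4 S784
G1 X120.98 Y42.99 F646
G1 X151.21 Y16.78
G1 X87.35 Y30.83
M5
G0 X154.20 Y33.98
M4 S784
G1 X150.86 Y44.26 F646
G1 X142.11 Y50.61
G1 X131.31 Y50.61
G1 X122.56 Y44.26
G1 X119.22 Y33.98
G1 X122.56 Y23.70
G1 X131.31 Y17.35
G1 X142.11 Y17.35
G1 X150.86 Y23.70
G1 X154.20 Y33.98
M5
G0 X71.10 Y9.29
M4 S784
G1 X55.27 Y11.86 F646
G1 X57.84 Y27.69
G1 X73.67 Y25.12
G1 X71.10 Y9.29
M5
G0 X0.00 Y0.00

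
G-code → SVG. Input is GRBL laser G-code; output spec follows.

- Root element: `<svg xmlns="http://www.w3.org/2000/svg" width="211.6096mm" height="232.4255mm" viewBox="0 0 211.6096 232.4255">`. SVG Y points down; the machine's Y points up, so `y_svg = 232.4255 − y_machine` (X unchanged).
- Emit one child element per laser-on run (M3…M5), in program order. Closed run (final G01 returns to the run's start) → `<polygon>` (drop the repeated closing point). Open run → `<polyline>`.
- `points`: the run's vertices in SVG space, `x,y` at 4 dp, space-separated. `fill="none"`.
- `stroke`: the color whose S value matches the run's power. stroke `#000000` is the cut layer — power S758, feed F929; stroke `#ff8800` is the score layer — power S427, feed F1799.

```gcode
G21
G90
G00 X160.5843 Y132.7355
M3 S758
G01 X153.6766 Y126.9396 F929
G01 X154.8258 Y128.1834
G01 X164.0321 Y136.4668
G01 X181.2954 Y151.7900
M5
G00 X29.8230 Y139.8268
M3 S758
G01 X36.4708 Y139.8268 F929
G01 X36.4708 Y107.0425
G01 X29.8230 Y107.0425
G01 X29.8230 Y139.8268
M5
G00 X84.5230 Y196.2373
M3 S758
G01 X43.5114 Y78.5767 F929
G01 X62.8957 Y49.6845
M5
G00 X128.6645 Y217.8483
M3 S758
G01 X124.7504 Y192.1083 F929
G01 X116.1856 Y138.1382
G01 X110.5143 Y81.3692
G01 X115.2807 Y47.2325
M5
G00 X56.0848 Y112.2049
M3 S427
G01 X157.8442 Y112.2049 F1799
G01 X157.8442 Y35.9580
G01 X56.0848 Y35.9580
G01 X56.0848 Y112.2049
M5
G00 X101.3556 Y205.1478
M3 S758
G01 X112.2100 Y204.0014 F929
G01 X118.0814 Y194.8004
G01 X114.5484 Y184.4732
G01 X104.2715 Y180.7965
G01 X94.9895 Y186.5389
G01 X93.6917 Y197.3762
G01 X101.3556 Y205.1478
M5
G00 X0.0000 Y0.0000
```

y_svg = 232.4255 − y_m.

[1] S758→`#000000` (cut); open run; points: 160.5843,99.6900 153.6766,105.4859 154.8258,104.2421 164.0321,95.9587 181.2954,80.6355

[2] S758→`#000000` (cut); closed run; points: 29.8230,92.5987 36.4708,92.5987 36.4708,125.3830 29.8230,125.3830

[3] S758→`#000000` (cut); open run; points: 84.5230,36.1882 43.5114,153.8488 62.8957,182.7410

[4] S758→`#000000` (cut); open run; points: 128.6645,14.5772 124.7504,40.3172 116.1856,94.2873 110.5143,151.0563 115.2807,185.1930

[5] S427→`#ff8800` (score); closed run; points: 56.0848,120.2206 157.8442,120.2206 157.8442,196.4675 56.0848,196.4675

[6] S758→`#000000` (cut); closed run; points: 101.3556,27.2777 112.2100,28.4241 118.0814,37.6251 114.5484,47.9523 104.2715,51.6290 94.9895,45.8866 93.6917,35.0493

<svg xmlns="http://www.w3.org/2000/svg" width="211.6096mm" height="232.4255mm" viewBox="0 0 211.6096 232.4255">
  <polyline points="160.5843,99.6900 153.6766,105.4859 154.8258,104.2421 164.0321,95.9587 181.2954,80.6355" fill="none" stroke="#000000"/>
  <polygon points="29.8230,92.5987 36.4708,92.5987 36.4708,125.3830 29.8230,125.3830" fill="none" stroke="#000000"/>
  <polyline points="84.5230,36.1882 43.5114,153.8488 62.8957,182.7410" fill="none" stroke="#000000"/>
  <polyline points="128.6645,14.5772 124.7504,40.3172 116.1856,94.2873 110.5143,151.0563 115.2807,185.1930" fill="none" stroke="#000000"/>
  <polygon points="56.0848,120.2206 157.8442,120.2206 157.8442,196.4675 56.0848,196.4675" fill="none" stroke="#ff8800"/>
  <polygon points="101.3556,27.2777 112.2100,28.4241 118.0814,37.6251 114.5484,47.9523 104.2715,51.6290 94.9895,45.8866 93.6917,35.0493" fill="none" stroke="#000000"/>
</svg>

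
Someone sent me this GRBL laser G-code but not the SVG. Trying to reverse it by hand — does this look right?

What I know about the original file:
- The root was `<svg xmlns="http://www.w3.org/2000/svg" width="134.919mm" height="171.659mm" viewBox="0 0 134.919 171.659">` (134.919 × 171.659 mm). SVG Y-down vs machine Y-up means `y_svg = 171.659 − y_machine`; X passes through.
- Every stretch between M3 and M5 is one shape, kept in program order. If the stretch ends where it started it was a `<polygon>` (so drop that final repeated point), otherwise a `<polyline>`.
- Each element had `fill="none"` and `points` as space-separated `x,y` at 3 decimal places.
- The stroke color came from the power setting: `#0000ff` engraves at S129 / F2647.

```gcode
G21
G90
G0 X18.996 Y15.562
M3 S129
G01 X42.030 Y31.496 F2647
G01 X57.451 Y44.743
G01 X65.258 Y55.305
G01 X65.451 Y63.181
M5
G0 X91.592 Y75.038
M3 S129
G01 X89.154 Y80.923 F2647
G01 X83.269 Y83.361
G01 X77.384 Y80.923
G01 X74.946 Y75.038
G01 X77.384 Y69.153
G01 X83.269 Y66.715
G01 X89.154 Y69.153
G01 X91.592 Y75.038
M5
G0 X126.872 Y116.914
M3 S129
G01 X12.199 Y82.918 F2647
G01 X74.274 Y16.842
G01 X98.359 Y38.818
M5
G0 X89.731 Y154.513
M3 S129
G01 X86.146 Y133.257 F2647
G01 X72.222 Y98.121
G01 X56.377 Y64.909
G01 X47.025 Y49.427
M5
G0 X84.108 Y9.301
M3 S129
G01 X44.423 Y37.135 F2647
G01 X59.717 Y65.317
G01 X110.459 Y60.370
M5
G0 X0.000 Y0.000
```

<svg xmlns="http://www.w3.org/2000/svg" width="134.919mm" height="171.659mm" viewBox="0 0 134.919 171.659">
  <polyline points="18.996,156.097 42.030,140.163 57.451,126.916 65.258,116.354 65.451,108.478" fill="none" stroke="#0000ff"/>
  <polygon points="91.592,96.621 89.154,90.736 83.269,88.298 77.384,90.736 74.946,96.621 77.384,102.506 83.269,104.944 89.154,102.506" fill="none" stroke="#0000ff"/>
  <polyline points="126.872,54.745 12.199,88.741 74.274,154.817 98.359,132.841" fill="none" stroke="#0000ff"/>
  <polyline points="89.731,17.146 86.146,38.402 72.222,73.538 56.377,106.750 47.025,122.232" fill="none" stroke="#0000ff"/>
  <polyline points="84.108,162.358 44.423,134.524 59.717,106.342 110.459,111.289" fill="none" stroke="#0000ff"/>
</svg>

y_svg = 171.659 − y_m. Every run uses S129, so all elements get stroke `#0000ff` (engrave).

[1] open run; points: 18.996,156.097 42.030,140.163 57.451,126.916 65.258,116.354 65.451,108.478

[2] closed run; points: 91.592,96.621 89.154,90.736 83.269,88.298 77.384,90.736 74.946,96.621 77.384,102.506 83.269,104.944 89.154,102.506

[3] open run; points: 126.872,54.745 12.199,88.741 74.274,154.817 98.359,132.841

[4] open run; points: 89.731,17.146 86.146,38.402 72.222,73.538 56.377,106.750 47.025,122.232

[5] open run; points: 84.108,162.358 44.423,134.524 59.717,106.342 110.459,111.289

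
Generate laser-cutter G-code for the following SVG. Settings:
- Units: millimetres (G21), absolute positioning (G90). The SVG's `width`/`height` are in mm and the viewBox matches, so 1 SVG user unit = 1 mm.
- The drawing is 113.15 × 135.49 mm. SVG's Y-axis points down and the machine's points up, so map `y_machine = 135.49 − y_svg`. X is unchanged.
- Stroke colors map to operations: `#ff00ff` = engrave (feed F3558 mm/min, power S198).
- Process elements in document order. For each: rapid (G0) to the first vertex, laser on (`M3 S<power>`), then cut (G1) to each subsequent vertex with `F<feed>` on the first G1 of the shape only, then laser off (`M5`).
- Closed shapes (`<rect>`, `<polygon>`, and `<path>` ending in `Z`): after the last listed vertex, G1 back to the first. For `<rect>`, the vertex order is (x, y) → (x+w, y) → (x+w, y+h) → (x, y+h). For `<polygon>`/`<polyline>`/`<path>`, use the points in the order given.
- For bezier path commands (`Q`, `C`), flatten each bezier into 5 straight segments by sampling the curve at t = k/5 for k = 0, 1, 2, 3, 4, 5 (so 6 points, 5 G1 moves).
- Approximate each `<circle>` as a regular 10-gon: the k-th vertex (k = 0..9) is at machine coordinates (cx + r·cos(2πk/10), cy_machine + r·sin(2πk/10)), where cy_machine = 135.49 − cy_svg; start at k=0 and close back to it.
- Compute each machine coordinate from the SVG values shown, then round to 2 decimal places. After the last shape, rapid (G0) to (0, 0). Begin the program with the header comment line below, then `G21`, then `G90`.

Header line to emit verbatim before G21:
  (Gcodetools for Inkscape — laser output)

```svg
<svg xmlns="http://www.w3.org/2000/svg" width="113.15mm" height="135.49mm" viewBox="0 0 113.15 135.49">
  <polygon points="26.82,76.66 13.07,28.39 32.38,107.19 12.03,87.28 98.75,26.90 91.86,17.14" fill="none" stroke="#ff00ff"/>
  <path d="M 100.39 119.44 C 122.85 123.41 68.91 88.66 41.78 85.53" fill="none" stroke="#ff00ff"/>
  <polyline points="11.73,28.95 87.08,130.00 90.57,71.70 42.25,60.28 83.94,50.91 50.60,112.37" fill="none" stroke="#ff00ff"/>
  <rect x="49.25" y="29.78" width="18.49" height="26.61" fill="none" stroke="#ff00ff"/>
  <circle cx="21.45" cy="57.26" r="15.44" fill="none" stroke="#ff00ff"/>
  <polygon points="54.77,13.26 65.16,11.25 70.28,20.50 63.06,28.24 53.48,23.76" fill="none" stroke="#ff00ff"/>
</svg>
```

(Gcodetools for Inkscape — laser output)
G21
G90
G0 X26.82 Y58.83
M3 S198
G1 X13.07 Y107.10 F3558
G1 X32.38 Y28.30
G1 X12.03 Y48.21
G1 X98.75 Y108.59
G1 X91.86 Y118.35
G1 X26.82 Y58.83
M5
G0 X100.39 Y16.05
M3 S198
G1 X105.52 Y17.75 F3558
G1 X97.28 Y25.37
G1 X80.60 Y35.53
G1 X60.45 Y44.85
G1 X41.78 Y49.96
M5
G0 X11.73 Y106.54
M3 S198
G1 X87.08 Y5.49 F3558
G1 X90.57 Y63.79
G1 X42.25 Y75.21
G1 X83.94 Y84.58
G1 X50.60 Y23.12
M5
G0 X49.25 Y105.71
M3 S198
G1 X67.74 Y105.71 F3558
G1 X67.74 Y79.10
G1 X49.25 Y79.10
G1 X49.25 Y105.71
M5
G0 X36.89 Y78.23
M3 S198
G1 X33.94 Y87.31 F3558
G1 X26.22 Y92.91
G1 X16.68 Y92.91
G1 X8.96 Y87.31
G1 X6.01 Y78.23
G1 X8.96 Y69.15
G1 X16.68 Y63.55
G1 X26.22 Y63.55
G1 X33.94 Y69.15
G1 X36.89 Y78.23
M5
G0 X54.77 Y122.23
M3 S198
G1 X65.16 Y124.24 F3558
G1 X70.28 Y114.99
G1 X63.06 Y107.25
G1 X53.48 Y111.73
G1 X54.77 Y122.23
M5
G0 X0.00 Y0.00

viewBox `0 0 113.15 135.49` with mm width/height → 1 unit = 1 mm. Flip: y_m = 135.49 − y_svg.

**Shape 1** — `<polygon>` closed polygon, stroke `#ff00ff` → engrave (S198, F3558). Machine vertices: (26.82,58.83) → (13.07,107.10) → (32.38,28.30) → (12.03,48.21) → (98.75,108.59) → (91.86,118.35) → (26.82,58.83). Closed: final G1 returns to the first vertex.

**Shape 2** — `<path>` cubic bezier, stroke `#ff00ff` → engrave (S198, F3558). Control points (SVG): P0=(100.39,119.44), P1=(122.85,123.41), P2=(68.91,88.66), P3=(41.78,85.53); sampled at t=k/5. Machine vertices: (100.39,16.05) → (105.52,17.75) → (97.28,25.37) → (80.60,35.53) → (60.45,44.85) → (41.78,49.96). Open path.

**Shape 3** — `<polyline>` open polyline, stroke `#ff00ff` → engrave (S198, F3558). Machine vertices: (11.73,106.54) → (87.08,5.49) → (90.57,63.79) → (42.25,75.21) → (83.94,84.58) → (50.60,23.12). Open path.

**Shape 4** — `<rect>` rectangle, stroke `#ff00ff` → engrave (S198, F3558). Machine vertices: (49.25,105.71) → (67.74,105.71) → (67.74,79.10) → (49.25,79.10) → (49.25,105.71). Closed: final G1 returns to the first vertex.

**Shape 5** — `<circle>` circle, stroke `#ff00ff` → engrave (S198, F3558). Machine vertices: (36.89,78.23) → (33.94,87.31) → (26.22,92.91) → (16.68,92.91) → (8.96,87.31) → (6.01,78.23) → (8.96,69.15) → (16.68,63.55) → (26.22,63.55) → (33.94,69.15) → (36.89,78.23). Closed: final G1 returns to the first vertex.

**Shape 6** — `<polygon>` regular polygon, stroke `#ff00ff` → engrave (S198, F3558). Machine vertices: (54.77,122.23) → (65.16,124.24) → (70.28,114.99) → (63.06,107.25) → (53.48,111.73) → (54.77,122.23). Closed: final G1 returns to the first vertex.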